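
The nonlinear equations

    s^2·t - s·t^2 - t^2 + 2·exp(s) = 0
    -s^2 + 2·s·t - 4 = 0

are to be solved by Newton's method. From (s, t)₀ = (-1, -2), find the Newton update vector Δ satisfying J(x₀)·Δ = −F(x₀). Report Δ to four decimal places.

At (-1, -2): F = (-1.264241, -1.0000).
Jacobian J = [[2·s·t - t^2 + 2·exp(s), s^2 - 2·s·t - 2·t], [-2·s + 2·t, 2·s]].
At the point, J = [[0.735759, 1.0000], [-2.0000, -2.0000]] (det J = 0.528482).
Solving J·Δ = −F gives Δ = (-6.6766, 6.1766).

(-6.6766, 6.1766)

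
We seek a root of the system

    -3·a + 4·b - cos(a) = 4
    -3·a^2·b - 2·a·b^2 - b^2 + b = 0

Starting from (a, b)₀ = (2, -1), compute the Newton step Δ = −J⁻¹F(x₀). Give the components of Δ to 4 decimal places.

(-0.2748, 3.2524)

At (2, -1): F = (-13.583853, 6.0000).
Jacobian J = [[sin(a) - 3, 4], [-6·a·b - 2·b^2, -3·a^2 - 4·a·b - 2·b + 1]].
At the point, J = [[-2.090703, 4.0000], [10.0000, -1.0000]] (det J = -37.909297).
Solving J·Δ = −F gives Δ = (-0.2748, 3.2524).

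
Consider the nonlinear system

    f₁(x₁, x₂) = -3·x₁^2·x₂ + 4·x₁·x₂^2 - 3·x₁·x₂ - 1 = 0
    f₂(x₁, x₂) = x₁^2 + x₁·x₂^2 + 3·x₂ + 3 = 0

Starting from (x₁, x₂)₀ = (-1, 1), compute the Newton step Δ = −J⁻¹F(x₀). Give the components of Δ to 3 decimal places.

At (-1, 1): F = (-5.000, 6.000).
Jacobian J = [[-6·x₁·x₂ + 4·x₂^2 - 3·x₂, -3·x₁^2 + 8·x₁·x₂ - 3·x₁], [2·x₁ + x₂^2, 2·x₁·x₂ + 3]].
At the point, J = [[7.000, -8.000], [-1.000, 1.000]] (det J = -1.000).
Solving J·Δ = −F gives Δ = (43.000, 37.000).

(43.000, 37.000)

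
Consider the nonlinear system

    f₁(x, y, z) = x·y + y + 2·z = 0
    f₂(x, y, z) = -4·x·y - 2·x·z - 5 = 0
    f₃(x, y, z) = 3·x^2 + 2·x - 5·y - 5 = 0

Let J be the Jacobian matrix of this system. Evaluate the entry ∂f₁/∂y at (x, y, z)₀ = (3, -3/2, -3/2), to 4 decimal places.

∂f₁/∂y = x + 1.
At (3, -3/2, -3/2) this is 4.0000.

4.0000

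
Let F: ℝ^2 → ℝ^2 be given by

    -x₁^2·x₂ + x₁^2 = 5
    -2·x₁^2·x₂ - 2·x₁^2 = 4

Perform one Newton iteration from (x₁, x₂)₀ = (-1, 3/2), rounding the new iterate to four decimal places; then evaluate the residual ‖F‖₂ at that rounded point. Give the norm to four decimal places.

6.9397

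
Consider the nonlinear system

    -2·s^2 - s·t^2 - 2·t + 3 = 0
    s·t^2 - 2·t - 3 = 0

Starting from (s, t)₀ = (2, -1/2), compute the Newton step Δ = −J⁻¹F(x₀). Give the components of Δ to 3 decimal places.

At (2, -1/2): F = (-4.500, -1.500).
Jacobian J = [[-4·s - t^2, -2·s·t - 2], [t^2, 2·s·t - 2]].
At the point, J = [[-8.250, 0.000], [0.250, -4.000]] (det J = 33.000).
Solving J·Δ = −F gives Δ = (-0.545, -0.409).

(-0.545, -0.409)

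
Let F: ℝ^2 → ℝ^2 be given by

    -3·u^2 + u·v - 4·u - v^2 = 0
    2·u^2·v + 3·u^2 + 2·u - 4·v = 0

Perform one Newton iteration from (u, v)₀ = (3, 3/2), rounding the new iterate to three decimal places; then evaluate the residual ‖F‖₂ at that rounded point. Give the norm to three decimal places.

At (3, 3/2): F = (-36.750, 54.000).
Jacobian J = [[-6·u + v - 4, u - 2·v], [4·u·v + 6·u + 2, 2·u^2 - 4]].
At the point, J = [[-20.500, 0.000], [38.000, 14.000]] (det J = -287.000).
Solving J·Δ = −F gives Δ = (-1.793, 1.009).
Then the next iterate is (u, v)₁ = (1.207, 2.509).
Re-evaluating at (1.207, 2.509): F = (-12.46527, 4.05902), so ‖F‖₂ = 13.109.

13.109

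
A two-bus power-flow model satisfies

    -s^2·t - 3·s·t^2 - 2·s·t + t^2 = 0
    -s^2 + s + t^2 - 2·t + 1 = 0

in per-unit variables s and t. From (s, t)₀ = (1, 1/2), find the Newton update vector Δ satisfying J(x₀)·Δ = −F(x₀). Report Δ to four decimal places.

(1.4444, -1.1944)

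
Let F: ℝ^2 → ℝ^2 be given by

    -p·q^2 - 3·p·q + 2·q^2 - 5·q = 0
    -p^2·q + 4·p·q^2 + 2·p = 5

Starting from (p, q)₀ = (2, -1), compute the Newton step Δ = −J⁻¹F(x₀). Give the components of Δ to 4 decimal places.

At (2, -1): F = (11.0000, 11.0000).
Jacobian J = [[-q^2 - 3·q, -2·p·q - 3·p + 4·q - 5], [-2·p·q + 4·q^2 + 2, -p^2 + 8·p·q]].
At the point, J = [[2.0000, -11.0000], [10.0000, -20.0000]] (det J = 70.0000).
Solving J·Δ = −F gives Δ = (1.4143, 1.2571).

(1.4143, 1.2571)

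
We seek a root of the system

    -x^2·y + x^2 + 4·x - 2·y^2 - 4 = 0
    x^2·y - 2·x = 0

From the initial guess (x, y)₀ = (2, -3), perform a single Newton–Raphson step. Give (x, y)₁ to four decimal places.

(1.2917, -1.4792)

At (2, -3): F = (2.0000, -16.0000).
Jacobian J = [[-2·x·y + 2·x + 4, -x^2 - 4·y], [2·x·y - 2, x^2]].
At the point, J = [[20.0000, 8.0000], [-14.0000, 4.0000]] (det J = 192.0000).
Solving J·Δ = −F gives Δ = (-0.7083, 1.5208).
Then the next iterate is (x, y)₁ = (1.2917, -1.4792).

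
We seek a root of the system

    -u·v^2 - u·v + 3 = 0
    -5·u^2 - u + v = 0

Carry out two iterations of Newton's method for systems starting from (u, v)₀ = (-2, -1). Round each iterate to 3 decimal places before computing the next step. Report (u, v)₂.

(-0.486, -1.059)

At (-2, -1): F = (3.000, -19.000).
Jacobian J = [[-v^2 - v, -2·u·v - u], [-10·u - 1, 1]].
At the point, J = [[0.000, -2.000], [19.000, 1.000]] (det J = 38.000).
Solving J·Δ = −F gives Δ = (0.921, 1.500).
Then the next iterate is (u, v)₁ = (-1.079, 0.500).
Round to (-1.079, 0.500) and repeat: F = (3.80925, -4.24220), J = [[-0.750, 2.158], [9.790, 1.000]].
Δ = (0.593, -1.559), so (u, v)₂ = (-0.486, -1.059).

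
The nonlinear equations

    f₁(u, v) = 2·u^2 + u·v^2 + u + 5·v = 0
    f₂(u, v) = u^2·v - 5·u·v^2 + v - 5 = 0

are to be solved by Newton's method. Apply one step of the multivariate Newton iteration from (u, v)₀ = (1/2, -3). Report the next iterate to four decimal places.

(0.8157, -0.1443)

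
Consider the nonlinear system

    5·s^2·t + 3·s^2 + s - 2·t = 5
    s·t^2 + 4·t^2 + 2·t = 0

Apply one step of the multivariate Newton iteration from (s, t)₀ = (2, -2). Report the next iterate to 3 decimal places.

(1.552, -1.172)

At (2, -2): F = (-27.000, 20.000).
Jacobian J = [[10·s·t + 6·s + 1, 5·s^2 - 2], [t^2, 2·s·t + 8·t + 2]].
At the point, J = [[-27.000, 18.000], [4.000, -22.000]] (det J = 522.000).
Solving J·Δ = −F gives Δ = (-0.448, 0.828).
Then the next iterate is (s, t)₁ = (1.552, -1.172).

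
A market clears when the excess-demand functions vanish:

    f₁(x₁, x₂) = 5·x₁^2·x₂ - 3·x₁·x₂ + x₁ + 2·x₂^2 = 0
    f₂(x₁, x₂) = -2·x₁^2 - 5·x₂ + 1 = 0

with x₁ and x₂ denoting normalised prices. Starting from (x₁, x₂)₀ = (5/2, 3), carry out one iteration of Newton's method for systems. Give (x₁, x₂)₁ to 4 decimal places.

At (5/2, 3): F = (91.7500, -26.5000).
Jacobian J = [[10·x₁·x₂ - 3·x₂ + 1, 5·x₁^2 - 3·x₁ + 4·x₂], [-4·x₁, -5]].
At the point, J = [[67.0000, 35.7500], [-10.0000, -5.0000]] (det J = 22.5000).
Solving J·Δ = −F gives Δ = (-21.7167, 38.1333).
Then the next iterate is (x₁, x₂)₁ = (-19.2167, 41.1333).

(-19.2167, 41.1333)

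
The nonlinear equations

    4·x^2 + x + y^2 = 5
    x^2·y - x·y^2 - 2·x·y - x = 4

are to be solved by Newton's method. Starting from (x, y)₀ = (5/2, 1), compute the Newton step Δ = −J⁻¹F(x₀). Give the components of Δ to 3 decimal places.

(-0.899, -2.307)

At (5/2, 1): F = (23.500, -7.750).
Jacobian J = [[8·x + 1, 2·y], [2·x·y - y^2 - 2·y - 1, x^2 - 2·x·y - 2·x]].
At the point, J = [[21.000, 2.000], [1.000, -3.750]] (det J = -80.750).
Solving J·Δ = −F gives Δ = (-0.899, -2.307).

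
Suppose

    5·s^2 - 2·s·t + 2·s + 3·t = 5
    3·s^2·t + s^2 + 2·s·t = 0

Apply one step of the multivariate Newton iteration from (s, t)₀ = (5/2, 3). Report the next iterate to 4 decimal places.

(1.2643, 2.6504)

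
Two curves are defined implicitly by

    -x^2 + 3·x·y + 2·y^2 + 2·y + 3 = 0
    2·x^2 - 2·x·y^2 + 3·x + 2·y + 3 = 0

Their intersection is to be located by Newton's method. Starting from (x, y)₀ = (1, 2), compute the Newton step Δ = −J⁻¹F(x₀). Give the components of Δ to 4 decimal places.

(-15.6364, 3.2727)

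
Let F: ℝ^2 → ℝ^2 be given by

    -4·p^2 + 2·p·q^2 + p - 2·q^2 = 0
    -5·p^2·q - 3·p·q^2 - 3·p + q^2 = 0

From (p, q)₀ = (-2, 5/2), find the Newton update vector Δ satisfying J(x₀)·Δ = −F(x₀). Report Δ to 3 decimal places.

(0.651, -1.210)

At (-2, 5/2): F = (-55.500, -0.250).
Jacobian J = [[-8·p + 2·q^2 + 1, 4·p·q - 4·q], [-10·p·q - 3·q^2 - 3, -5·p^2 - 6·p·q + 2·q]].
At the point, J = [[29.500, -30.000], [28.250, 15.000]] (det J = 1290.000).
Solving J·Δ = −F gives Δ = (0.651, -1.210).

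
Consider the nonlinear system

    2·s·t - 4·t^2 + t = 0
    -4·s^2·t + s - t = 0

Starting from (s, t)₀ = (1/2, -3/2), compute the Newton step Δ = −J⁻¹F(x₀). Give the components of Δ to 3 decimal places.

(-0.272, 0.799)

At (1/2, -3/2): F = (-12.000, 3.500).
Jacobian J = [[2·t, 2·s - 8·t + 1], [-8·s·t + 1, -4·s^2 - 1]].
At the point, J = [[-3.000, 14.000], [7.000, -2.000]] (det J = -92.000).
Solving J·Δ = −F gives Δ = (-0.272, 0.799).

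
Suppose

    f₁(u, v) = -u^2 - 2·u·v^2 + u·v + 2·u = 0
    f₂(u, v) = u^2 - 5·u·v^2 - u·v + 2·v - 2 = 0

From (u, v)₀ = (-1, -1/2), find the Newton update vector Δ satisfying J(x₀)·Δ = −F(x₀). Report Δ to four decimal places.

(0.0175, -0.6491)

At (-1, -1/2): F = (-2.0000, -1.2500).
Jacobian J = [[-2·u - 2·v^2 + v + 2, -4·u·v + u], [2·u - 5·v^2 - v, -10·u·v - u + 2]].
At the point, J = [[3.0000, -3.0000], [-2.7500, -2.0000]] (det J = -14.2500).
Solving J·Δ = −F gives Δ = (0.0175, -0.6491).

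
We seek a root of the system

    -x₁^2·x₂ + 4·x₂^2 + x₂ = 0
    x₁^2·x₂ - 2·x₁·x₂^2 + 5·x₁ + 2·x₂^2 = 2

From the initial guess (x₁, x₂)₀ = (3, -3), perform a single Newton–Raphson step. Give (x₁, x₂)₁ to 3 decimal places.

At (3, -3): F = (60.000, -50.000).
Jacobian J = [[-2·x₁·x₂, -x₁^2 + 8·x₂ + 1], [2·x₁·x₂ - 2·x₂^2 + 5, x₁^2 - 4·x₁·x₂ + 4·x₂]].
At the point, J = [[18.000, -32.000], [-31.000, 33.000]] (det J = -398.000).
Solving J·Δ = −F gives Δ = (0.955, 2.412).
Then the next iterate is (x₁, x₂)₁ = (3.955, -0.588).

(3.955, -0.588)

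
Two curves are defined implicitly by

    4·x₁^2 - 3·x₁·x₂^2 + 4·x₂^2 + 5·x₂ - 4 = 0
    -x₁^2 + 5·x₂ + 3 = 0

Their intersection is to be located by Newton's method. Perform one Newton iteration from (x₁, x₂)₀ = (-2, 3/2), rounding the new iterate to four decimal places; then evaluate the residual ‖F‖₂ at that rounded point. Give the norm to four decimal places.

At (-2, 3/2): F = (42.0000, 6.5000).
Jacobian J = [[8·x₁ - 3·x₂^2, -6·x₁·x₂ + 8·x₂ + 5], [-2·x₁, 5]].
At the point, J = [[-22.7500, 35.0000], [4.0000, 5.0000]] (det J = -253.7500).
Solving J·Δ = −F gives Δ = (-0.0690, -1.2448).
Then the next iterate is (x₁, x₂)₁ = (-2.0690, 0.2552).
Re-evaluating at (-2.0690, 0.2552): F = (15.063796, -0.004761), so ‖F‖₂ = 15.0638.

15.0638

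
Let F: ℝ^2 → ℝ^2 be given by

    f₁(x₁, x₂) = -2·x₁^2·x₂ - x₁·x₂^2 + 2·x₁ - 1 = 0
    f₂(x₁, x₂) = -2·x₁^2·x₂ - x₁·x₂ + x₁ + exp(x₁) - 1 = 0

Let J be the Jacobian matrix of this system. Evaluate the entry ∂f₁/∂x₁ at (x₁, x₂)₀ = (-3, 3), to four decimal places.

29.0000

∂f₁/∂x₁ = -4·x₁·x₂ - x₂^2 + 2.
At (-3, 3) this is 29.0000.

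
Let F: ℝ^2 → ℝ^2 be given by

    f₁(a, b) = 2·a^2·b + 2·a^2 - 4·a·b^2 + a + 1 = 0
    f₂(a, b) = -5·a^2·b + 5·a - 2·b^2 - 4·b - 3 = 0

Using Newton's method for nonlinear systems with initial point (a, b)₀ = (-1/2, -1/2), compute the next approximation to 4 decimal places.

(0.8036, -0.5357)

At (-1/2, -1/2): F = (1.2500, -3.3750).
Jacobian J = [[4·a·b + 4·a - 4·b^2 + 1, 2·a^2 - 8·a·b], [-10·a·b + 5, -5·a^2 - 4·b - 4]].
At the point, J = [[-1.0000, -1.5000], [2.5000, -3.2500]] (det J = 7.0000).
Solving J·Δ = −F gives Δ = (1.3036, -0.0357).
Then the next iterate is (a, b)₁ = (0.8036, -0.5357).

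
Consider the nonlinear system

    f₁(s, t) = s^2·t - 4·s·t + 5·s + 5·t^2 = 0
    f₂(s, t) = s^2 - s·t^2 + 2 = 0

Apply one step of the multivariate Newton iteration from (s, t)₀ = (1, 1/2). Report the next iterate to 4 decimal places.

(-0.3667, 0.8583)

At (1, 1/2): F = (4.7500, 2.7500).
Jacobian J = [[2·s·t - 4·t + 5, s^2 - 4·s + 10·t], [2·s - t^2, -2·s·t]].
At the point, J = [[4.0000, 2.0000], [1.7500, -1.0000]] (det J = -7.5000).
Solving J·Δ = −F gives Δ = (-1.3667, 0.3583).
Then the next iterate is (s, t)₁ = (-0.3667, 0.8583).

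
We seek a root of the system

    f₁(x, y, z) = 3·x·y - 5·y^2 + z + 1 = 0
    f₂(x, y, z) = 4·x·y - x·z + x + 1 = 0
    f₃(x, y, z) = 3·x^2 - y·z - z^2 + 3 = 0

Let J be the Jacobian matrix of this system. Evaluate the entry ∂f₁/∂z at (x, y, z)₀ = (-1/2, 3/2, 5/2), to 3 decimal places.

1.000

∂f₁/∂z = 1.
At (-1/2, 3/2, 5/2) this is 1.000.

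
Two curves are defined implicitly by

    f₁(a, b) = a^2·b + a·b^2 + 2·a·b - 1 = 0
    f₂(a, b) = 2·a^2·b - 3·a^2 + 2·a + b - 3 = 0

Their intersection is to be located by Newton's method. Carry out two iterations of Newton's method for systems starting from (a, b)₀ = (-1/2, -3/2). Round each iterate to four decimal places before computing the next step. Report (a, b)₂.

(-0.4144, 1.9679)

At (-1/2, -3/2): F = (-1.0000, -7.0000).
Jacobian J = [[2·a·b + b^2 + 2·b, a^2 + 2·a·b + 2·a], [4·a·b - 6·a + 2, 2·a^2 + 1]].
At the point, J = [[0.7500, 0.7500], [8.0000, 1.5000]] (det J = -4.8750).
Solving J·Δ = −F gives Δ = (0.7692, 0.5641).
Then the next iterate is (a, b)₁ = (0.2692, -0.9359).
Round to (0.2692, -0.9359) and repeat: F = (-1.335917, -3.750553), J = [[-1.499780, 0.106980], [-0.622977, 1.144937]].
Δ = (-0.6836, 2.9038), so (a, b)₂ = (-0.4144, 1.9679).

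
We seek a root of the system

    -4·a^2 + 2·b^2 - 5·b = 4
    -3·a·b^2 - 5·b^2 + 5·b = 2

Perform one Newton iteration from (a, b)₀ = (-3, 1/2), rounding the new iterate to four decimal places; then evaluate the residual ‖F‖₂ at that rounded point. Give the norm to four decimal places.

12.2123

At (-3, 1/2): F = (-42.0000, 1.5000).
Jacobian J = [[-8·a, 4·b - 5], [-3·b^2, -6·a·b - 10·b + 5]].
At the point, J = [[24.0000, -3.0000], [-0.7500, 9.0000]] (det J = 213.7500).
Solving J·Δ = −F gives Δ = (1.7474, -0.0211).
Then the next iterate is (a, b)₁ = (-1.2526, 0.4789).
Re-evaluating at (-1.2526, 0.4789): F = (-12.211837, 0.109607), so ‖F‖₂ = 12.2123.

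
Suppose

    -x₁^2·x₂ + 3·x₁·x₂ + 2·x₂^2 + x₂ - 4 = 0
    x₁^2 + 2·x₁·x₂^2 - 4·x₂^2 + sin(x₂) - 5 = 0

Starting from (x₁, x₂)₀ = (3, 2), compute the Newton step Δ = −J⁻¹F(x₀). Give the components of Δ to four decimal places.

(-0.4121, -0.9414)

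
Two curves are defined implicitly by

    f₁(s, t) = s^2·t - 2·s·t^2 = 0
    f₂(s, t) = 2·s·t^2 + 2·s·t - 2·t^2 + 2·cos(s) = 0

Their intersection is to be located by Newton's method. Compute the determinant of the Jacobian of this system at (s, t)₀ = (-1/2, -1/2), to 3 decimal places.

0.344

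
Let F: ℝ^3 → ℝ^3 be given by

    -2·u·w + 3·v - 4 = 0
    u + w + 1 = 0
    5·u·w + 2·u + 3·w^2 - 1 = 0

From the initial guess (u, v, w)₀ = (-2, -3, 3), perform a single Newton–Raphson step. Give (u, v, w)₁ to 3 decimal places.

(0.667, 8.889, -1.667)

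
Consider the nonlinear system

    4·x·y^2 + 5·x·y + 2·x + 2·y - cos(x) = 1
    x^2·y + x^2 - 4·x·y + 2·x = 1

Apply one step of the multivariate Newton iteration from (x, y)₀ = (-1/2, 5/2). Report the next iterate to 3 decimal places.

At (-1/2, 5/2): F = (-16.62758, 3.875).
Jacobian J = [[4·y^2 + 5·y + sin(x) + 2, 8·x·y + 5·x + 2], [2·x·y + 2·x - 4·y + 2, x^2 - 4·x]].
At the point, J = [[39.02057, -10.500], [-11.500, 2.250]] (det J = -32.95371).
Solving J·Δ = −F gives Δ = (0.099, -1.214).
Then the next iterate is (x, y)₁ = (-0.401, 1.286).

(-0.401, 1.286)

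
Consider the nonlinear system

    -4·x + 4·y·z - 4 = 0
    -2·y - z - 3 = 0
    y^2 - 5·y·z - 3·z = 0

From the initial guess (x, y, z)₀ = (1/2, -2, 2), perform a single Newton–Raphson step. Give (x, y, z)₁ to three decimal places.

(-0.643, -1.607, 0.214)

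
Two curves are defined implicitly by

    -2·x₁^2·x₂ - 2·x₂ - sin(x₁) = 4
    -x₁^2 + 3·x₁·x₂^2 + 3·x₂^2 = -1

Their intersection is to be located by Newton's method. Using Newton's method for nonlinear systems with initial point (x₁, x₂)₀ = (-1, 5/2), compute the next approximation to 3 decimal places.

At (-1, 5/2): F = (-13.15853, 0.000).
Jacobian J = [[-4·x₁·x₂ - cos(x₁), -2·x₁^2 - 2], [-2·x₁ + 3·x₂^2, 6·x₁·x₂ + 6·x₂]].
At the point, J = [[9.45970, -4.000], [20.750, 0.000]] (det J = 83.000).
Solving J·Δ = −F gives Δ = (0.000, -3.290).
Then the next iterate is (x₁, x₂)₁ = (-1.000, -0.790).

(-1.000, -0.790)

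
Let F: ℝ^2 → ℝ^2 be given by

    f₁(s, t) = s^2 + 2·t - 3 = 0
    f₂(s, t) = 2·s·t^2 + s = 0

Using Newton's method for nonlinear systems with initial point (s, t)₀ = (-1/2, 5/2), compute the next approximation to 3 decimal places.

(-0.398, 1.426)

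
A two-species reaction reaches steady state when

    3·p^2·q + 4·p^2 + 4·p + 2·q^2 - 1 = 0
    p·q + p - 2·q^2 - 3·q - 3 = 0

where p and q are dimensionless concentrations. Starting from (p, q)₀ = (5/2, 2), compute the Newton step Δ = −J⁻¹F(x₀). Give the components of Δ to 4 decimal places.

At (5/2, 2): F = (79.5000, -9.5000).
Jacobian J = [[6·p·q + 8·p + 4, 3·p^2 + 4·q], [q + 1, p - 4·q - 3]].
At the point, J = [[54.0000, 26.7500], [3.0000, -8.5000]] (det J = -539.2500).
Solving J·Δ = −F gives Δ = (-0.7819, -1.3936).

(-0.7819, -1.3936)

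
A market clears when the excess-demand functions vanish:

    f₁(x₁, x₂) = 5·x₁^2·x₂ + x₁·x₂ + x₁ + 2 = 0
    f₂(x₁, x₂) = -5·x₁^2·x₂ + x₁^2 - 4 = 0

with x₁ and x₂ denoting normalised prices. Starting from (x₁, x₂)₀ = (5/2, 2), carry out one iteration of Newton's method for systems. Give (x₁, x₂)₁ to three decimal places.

(0.925, 2.340)

At (5/2, 2): F = (72.000, -60.250).
Jacobian J = [[10·x₁·x₂ + x₂ + 1, 5·x₁^2 + x₁], [-10·x₁·x₂ + 2·x₁, -5·x₁^2]].
At the point, J = [[53.000, 33.750], [-45.000, -31.250]] (det J = -137.500).
Solving J·Δ = −F gives Δ = (-1.575, 0.340).
Then the next iterate is (x₁, x₂)₁ = (0.925, 2.340).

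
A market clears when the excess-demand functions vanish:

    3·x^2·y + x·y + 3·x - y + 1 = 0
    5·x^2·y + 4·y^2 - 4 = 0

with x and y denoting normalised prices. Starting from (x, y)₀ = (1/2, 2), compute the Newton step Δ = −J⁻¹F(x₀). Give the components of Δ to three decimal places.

At (1/2, 2): F = (3.000, 14.500).
Jacobian J = [[6·x·y + y + 3, 3·x^2 + x - 1], [10·x·y, 5·x^2 + 8·y]].
At the point, J = [[11.000, 0.250], [10.000, 17.250]] (det J = 187.250).
Solving J·Δ = −F gives Δ = (-0.257, -0.692).

(-0.257, -0.692)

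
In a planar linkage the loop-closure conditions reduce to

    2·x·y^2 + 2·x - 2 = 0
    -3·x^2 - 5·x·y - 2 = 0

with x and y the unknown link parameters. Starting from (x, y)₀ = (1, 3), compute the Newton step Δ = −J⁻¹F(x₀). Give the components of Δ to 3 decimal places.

(-0.987, 0.145)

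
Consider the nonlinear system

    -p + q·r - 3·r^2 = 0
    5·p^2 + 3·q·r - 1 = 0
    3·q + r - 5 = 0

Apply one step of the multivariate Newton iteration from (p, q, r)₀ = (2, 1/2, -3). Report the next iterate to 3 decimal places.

(1.825, 2.037, -1.112)

At (2, 1/2, -3): F = (-30.500, 14.500, -6.500).
Jacobian J = [[-1, r, q - 6·r], [10·p, 3·r, 3·q], [0, 3, 1]].
At the point, J = [[-1.000, -3.000, 18.500], [20.000, -9.000, 1.500], [0.000, 3.000, 1.000]] (det J = 1183.500).
Solving J·Δ = −F gives Δ = (-0.175, 1.537, 1.888).
Then the next iterate is (p, q, r)₁ = (1.825, 2.037, -1.112).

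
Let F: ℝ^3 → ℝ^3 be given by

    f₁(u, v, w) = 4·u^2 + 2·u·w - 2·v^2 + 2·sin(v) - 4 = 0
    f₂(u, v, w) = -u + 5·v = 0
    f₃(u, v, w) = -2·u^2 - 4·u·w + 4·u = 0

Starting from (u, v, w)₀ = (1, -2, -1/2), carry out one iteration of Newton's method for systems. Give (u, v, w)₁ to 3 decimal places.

At (1, -2, -1/2): F = (-10.81859, -11.000, 4.000).
Jacobian J = [[8·u + 2·w, -4·v + 2·cos(v), 2·u], [-1, 5, 0], [-4·u - 4·w + 4, 0, -4·u]].
At the point, J = [[7.000, 7.16771, 2.000], [-1.000, 5.000, 0.000], [2.000, 0.000, -4.000]] (det J = -188.67083).
Solving J·Δ = −F gives Δ = (-0.737, 2.053, 0.632).
Then the next iterate is (u, v, w)₁ = (0.263, 0.053, 0.132).

(0.263, 0.053, 0.132)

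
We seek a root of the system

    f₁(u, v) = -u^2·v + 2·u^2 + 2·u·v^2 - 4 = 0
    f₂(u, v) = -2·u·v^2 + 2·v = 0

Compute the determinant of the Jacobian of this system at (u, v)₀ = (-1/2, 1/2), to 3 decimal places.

J = [[-2·u·v + 4·u + 2·v^2, -u^2 + 4·u·v], [-2·v^2, -4·u·v + 2]].
At the point, J = [[-1.000, -1.250], [-0.500, 3.000]].
det J = -3.625.

-3.625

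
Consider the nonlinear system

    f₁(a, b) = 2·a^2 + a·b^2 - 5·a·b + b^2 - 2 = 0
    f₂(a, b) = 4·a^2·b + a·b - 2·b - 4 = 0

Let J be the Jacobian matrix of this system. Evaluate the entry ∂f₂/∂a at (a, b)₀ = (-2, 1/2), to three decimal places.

∂f₂/∂a = 8·a·b + b.
At (-2, 1/2) this is -7.500.

-7.500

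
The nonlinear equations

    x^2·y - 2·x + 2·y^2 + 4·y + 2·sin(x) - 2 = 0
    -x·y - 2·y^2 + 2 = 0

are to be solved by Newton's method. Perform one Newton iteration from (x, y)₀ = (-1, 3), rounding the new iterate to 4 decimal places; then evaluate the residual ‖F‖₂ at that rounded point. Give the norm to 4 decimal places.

At (-1, 3): F = (31.317058, -13.0000).
Jacobian J = [[2·x·y + 2·cos(x) - 2, x^2 + 4·y + 4], [-y, -x - 4·y]].
At the point, J = [[-6.919395, 17.0000], [-3.0000, -11.0000]] (det J = 127.113349).
Solving J·Δ = −F gives Δ = (0.9715, -1.4468).
Then the next iterate is (x, y)₁ = (-0.0285, 1.5532).
Re-evaluating at (-0.0285, 1.5532): F = (9.038930, -2.780594), so ‖F‖₂ = 9.4570.

9.4570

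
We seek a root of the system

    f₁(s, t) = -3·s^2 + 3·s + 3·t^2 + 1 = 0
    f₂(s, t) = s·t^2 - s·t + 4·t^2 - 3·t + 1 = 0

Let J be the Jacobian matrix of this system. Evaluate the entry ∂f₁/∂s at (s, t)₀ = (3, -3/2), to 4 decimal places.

-15.0000

∂f₁/∂s = -6·s + 3.
At (3, -3/2) this is -15.0000.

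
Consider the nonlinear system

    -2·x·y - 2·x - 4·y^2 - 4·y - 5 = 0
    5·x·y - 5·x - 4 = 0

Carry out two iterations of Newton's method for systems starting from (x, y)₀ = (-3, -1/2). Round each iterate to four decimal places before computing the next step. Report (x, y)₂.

(-3.2161, 1.8123)

At (-3, -1/2): F = (-1.0000, 18.5000).
Jacobian J = [[-2·y - 2, -2·x - 8·y - 4], [5·y - 5, 5·x]].
At the point, J = [[-1.0000, 6.0000], [-7.5000, -15.0000]] (det J = 60.0000).
Solving J·Δ = −F gives Δ = (1.6000, 0.4333).
Then the next iterate is (x, y)₁ = (-1.4000, -0.0667).
Round to (-1.4000, -0.0667) and repeat: F = (-2.137756, 3.4669), J = [[-1.8666, -0.6664], [-5.3335, -7.0000]].
Δ = (-1.8161, 1.8790), so (x, y)₂ = (-3.2161, 1.8123).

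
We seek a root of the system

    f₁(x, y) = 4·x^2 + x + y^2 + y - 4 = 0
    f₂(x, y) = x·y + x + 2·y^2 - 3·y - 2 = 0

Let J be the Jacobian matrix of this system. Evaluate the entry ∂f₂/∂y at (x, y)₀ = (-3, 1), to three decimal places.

∂f₂/∂y = x + 4·y - 3.
At (-3, 1) this is -2.000.

-2.000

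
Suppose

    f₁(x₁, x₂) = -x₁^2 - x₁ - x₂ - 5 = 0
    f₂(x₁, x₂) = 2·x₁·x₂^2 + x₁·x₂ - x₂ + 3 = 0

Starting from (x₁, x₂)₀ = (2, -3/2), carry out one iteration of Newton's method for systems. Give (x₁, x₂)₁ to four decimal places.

(0.0172, -1.0862)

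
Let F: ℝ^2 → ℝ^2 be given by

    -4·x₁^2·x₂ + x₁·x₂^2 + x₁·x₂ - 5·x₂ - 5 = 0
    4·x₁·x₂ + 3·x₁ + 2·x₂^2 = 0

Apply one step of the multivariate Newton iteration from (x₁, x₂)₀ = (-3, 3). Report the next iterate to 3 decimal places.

(-1.200, 2.794)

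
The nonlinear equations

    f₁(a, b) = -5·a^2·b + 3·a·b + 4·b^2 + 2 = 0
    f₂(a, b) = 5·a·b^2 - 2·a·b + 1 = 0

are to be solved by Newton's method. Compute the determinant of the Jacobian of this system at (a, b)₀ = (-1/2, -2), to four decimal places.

J = [[-10·a·b + 3·b, -5·a^2 + 3·a + 8·b], [5·b^2 - 2·b, 10·a·b - 2·a]].
At the point, J = [[-16.0000, -18.7500], [24.0000, 11.0000]].
det J = 274.0000.

274.0000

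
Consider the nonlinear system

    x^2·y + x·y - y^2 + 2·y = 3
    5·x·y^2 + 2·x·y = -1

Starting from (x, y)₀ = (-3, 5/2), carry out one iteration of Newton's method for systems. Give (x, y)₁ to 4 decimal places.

(-2.3942, 1.4409)

At (-3, 5/2): F = (10.7500, -107.7500).
Jacobian J = [[2·x·y + y, x^2 + x - 2·y + 2], [5·y^2 + 2·y, 10·x·y + 2·x]].
At the point, J = [[-12.5000, 3.0000], [36.2500, -81.0000]] (det J = 903.7500).
Solving J·Δ = −F gives Δ = (0.6058, -1.0591).
Then the next iterate is (x, y)₁ = (-2.3942, 1.4409).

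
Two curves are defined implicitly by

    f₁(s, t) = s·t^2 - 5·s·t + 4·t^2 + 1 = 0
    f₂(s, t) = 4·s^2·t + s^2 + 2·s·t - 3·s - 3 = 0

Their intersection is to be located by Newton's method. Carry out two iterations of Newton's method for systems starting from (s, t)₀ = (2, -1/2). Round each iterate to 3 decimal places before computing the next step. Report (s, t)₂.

(-0.847, -0.218)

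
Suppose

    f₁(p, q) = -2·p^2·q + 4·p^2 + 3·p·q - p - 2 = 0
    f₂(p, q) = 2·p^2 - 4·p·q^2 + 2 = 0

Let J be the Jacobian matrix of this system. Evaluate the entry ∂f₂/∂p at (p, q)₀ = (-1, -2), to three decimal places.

∂f₂/∂p = 4·p - 4·q^2.
At (-1, -2) this is -20.000.

-20.000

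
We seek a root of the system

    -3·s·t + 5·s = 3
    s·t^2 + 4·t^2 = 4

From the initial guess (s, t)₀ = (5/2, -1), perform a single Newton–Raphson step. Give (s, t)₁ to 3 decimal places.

At (5/2, -1): F = (17.000, 2.500).
Jacobian J = [[-3·t + 5, -3·s], [t^2, 2·s·t + 8·t]].
At the point, J = [[8.000, -7.500], [1.000, -13.000]] (det J = -96.500).
Solving J·Δ = −F gives Δ = (-2.096, 0.031).
Then the next iterate is (s, t)₁ = (0.404, -0.969).

(0.404, -0.969)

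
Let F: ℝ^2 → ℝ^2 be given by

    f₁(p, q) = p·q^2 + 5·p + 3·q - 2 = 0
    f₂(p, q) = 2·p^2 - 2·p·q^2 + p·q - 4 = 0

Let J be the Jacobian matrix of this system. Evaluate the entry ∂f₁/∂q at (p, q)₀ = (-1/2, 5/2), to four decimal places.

∂f₁/∂q = 2·p·q + 3.
At (-1/2, 5/2) this is 0.5000.

0.5000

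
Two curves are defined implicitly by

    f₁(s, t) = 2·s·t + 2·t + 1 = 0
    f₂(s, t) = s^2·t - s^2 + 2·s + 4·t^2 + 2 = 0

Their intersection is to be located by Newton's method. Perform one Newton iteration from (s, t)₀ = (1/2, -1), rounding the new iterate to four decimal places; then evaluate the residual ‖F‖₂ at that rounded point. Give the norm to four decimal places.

At (1/2, -1): F = (-2.0000, 6.5000).
Jacobian J = [[2·t, 2·s + 2], [2·s·t - 2·s + 2, s^2 + 8·t]].
At the point, J = [[-2.0000, 3.0000], [0.0000, -7.7500]] (det J = 15.5000).
Solving J·Δ = −F gives Δ = (0.2581, 0.8387).
Then the next iterate is (s, t)₁ = (0.7581, -0.1613).
Re-evaluating at (0.7581, -0.1613): F = (0.432837, 2.952854), so ‖F‖₂ = 2.9844.

2.9844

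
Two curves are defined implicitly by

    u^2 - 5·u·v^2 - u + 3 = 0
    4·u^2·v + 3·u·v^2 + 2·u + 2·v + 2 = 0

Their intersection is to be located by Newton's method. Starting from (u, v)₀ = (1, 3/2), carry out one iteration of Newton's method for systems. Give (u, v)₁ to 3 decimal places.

(-0.095, 1.698)

At (1, 3/2): F = (-8.250, 19.750).
Jacobian J = [[2·u - 5·v^2 - 1, -10·u·v], [8·u·v + 3·v^2 + 2, 4·u^2 + 6·u·v + 2]].
At the point, J = [[-10.250, -15.000], [20.750, 15.000]] (det J = 157.500).
Solving J·Δ = −F gives Δ = (-1.095, 0.198).
Then the next iterate is (u, v)₁ = (-0.095, 1.698).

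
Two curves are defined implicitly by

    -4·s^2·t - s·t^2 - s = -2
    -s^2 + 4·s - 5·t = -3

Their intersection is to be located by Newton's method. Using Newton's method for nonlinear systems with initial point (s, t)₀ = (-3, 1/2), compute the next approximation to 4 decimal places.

At (-3, 1/2): F = (-12.2500, -20.5000).
Jacobian J = [[-8·s·t - t^2 - 1, -4·s^2 - 2·s·t], [-2·s + 4, -5]].
At the point, J = [[10.7500, -33.0000], [10.0000, -5.0000]] (det J = 276.2500).
Solving J·Δ = −F gives Δ = (2.2271, 0.3543).
Then the next iterate is (s, t)₁ = (-0.7729, 0.8543).

(-0.7729, 0.8543)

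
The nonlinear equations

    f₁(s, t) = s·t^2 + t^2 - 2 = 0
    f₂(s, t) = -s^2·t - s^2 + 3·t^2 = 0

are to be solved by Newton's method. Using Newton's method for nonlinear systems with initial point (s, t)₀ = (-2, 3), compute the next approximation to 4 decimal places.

At (-2, 3): F = (-11.0000, 11.0000).
Jacobian J = [[t^2, 2·s·t + 2·t], [-2·s·t - 2·s, -s^2 + 6·t]].
At the point, J = [[9.0000, -6.0000], [16.0000, 14.0000]] (det J = 222.0000).
Solving J·Δ = −F gives Δ = (0.3964, -1.2387).
Then the next iterate is (s, t)₁ = (-1.6036, 1.7613).

(-1.6036, 1.7613)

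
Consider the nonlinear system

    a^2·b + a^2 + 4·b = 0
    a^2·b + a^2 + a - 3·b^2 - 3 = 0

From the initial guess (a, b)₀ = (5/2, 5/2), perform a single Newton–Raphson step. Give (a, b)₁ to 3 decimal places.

(1.608, 0.914)

At (5/2, 5/2): F = (31.875, 2.625).
Jacobian J = [[2·a·b + 2·a, a^2 + 4], [2·a·b + 2·a + 1, a^2 - 6·b]].
At the point, J = [[17.500, 10.250], [18.500, -8.750]] (det J = -342.750).
Solving J·Δ = −F gives Δ = (-0.892, -1.586).
Then the next iterate is (a, b)₁ = (1.608, 0.914).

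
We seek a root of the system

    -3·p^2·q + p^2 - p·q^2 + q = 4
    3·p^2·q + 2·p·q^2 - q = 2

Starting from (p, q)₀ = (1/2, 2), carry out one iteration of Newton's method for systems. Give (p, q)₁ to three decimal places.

(-1.345, 8.486)

At (1/2, 2): F = (-5.250, 1.500).
Jacobian J = [[-6·p·q + 2·p - q^2, -3·p^2 - 2·p·q + 1], [6·p·q + 2·q^2, 3·p^2 + 4·p·q - 1]].
At the point, J = [[-9.000, -1.750], [14.000, 3.750]] (det J = -9.250).
Solving J·Δ = −F gives Δ = (-1.845, 6.486).
Then the next iterate is (p, q)₁ = (-1.345, 8.486).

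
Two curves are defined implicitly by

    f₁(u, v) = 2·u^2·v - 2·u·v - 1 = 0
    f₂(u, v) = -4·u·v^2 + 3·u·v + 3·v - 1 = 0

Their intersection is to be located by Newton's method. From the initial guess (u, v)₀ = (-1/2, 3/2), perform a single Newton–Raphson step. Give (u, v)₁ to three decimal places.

At (-1/2, 3/2): F = (1.250, 5.750).
Jacobian J = [[4·u·v - 2·v, 2·u^2 - 2·u], [-4·v^2 + 3·v, -8·u·v + 3·u + 3]].
At the point, J = [[-6.000, 1.500], [-4.500, 7.500]] (det J = -38.250).
Solving J·Δ = −F gives Δ = (0.020, -0.755).
Then the next iterate is (u, v)₁ = (-0.480, 0.745).

(-0.480, 0.745)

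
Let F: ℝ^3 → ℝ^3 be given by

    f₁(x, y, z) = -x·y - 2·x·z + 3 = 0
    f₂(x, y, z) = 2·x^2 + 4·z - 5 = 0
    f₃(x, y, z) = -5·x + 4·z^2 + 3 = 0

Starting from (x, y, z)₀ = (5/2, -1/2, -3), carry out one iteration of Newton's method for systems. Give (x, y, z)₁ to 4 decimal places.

(2.5091, 5.0191, -1.8977)

At (5/2, -1/2, -3): F = (19.2500, -4.5000, 26.5000).
Jacobian J = [[-y - 2·z, -x, -2·x], [4·x, 0, 4], [-5, 0, 8·z]].
At the point, J = [[6.5000, -2.5000, -5.0000], [10.0000, 0.0000, 4.0000], [-5.0000, 0.0000, -24.0000]] (det J = -550.0000).
Solving J·Δ = −F gives Δ = (0.0091, 5.5191, 1.1023).
Then the next iterate is (x, y, z)₁ = (2.5091, 5.0191, -1.8977).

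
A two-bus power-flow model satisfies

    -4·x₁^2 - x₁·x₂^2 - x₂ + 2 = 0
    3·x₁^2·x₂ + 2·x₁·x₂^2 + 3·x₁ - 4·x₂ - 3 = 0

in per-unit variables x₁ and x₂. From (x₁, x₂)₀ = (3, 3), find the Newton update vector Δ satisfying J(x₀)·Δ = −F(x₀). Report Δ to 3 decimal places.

(-2.538, 1.040)

At (3, 3): F = (-64.000, 129.000).
Jacobian J = [[-8·x₁ - x₂^2, -2·x₁·x₂ - 1], [6·x₁·x₂ + 2·x₂^2 + 3, 3·x₁^2 + 4·x₁·x₂ - 4]].
At the point, J = [[-33.000, -19.000], [75.000, 59.000]] (det J = -522.000).
Solving J·Δ = −F gives Δ = (-2.538, 1.040).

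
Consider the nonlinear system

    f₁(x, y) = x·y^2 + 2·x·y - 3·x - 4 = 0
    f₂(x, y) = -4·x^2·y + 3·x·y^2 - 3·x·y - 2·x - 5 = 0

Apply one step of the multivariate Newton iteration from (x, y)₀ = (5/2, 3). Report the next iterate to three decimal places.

(1.408, 2.355)

At (5/2, 3): F = (26.000, -40.000).
Jacobian J = [[y^2 + 2·y - 3, 2·x·y + 2·x], [-8·x·y + 3·y^2 - 3·y - 2, -4·x^2 + 6·x·y - 3·x]].
At the point, J = [[12.000, 20.000], [-44.000, 12.500]] (det J = 1030.000).
Solving J·Δ = −F gives Δ = (-1.092, -0.645).
Then the next iterate is (x, y)₁ = (1.408, 2.355).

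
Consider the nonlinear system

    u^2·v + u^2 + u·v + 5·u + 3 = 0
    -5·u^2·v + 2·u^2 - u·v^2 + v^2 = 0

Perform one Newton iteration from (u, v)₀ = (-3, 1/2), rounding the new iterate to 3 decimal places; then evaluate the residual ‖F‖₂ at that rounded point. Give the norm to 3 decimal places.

0.481

At (-3, 1/2): F = (0.000, -3.500).
Jacobian J = [[2·u·v + 2·u + v + 5, u^2 + u], [-10·u·v + 4·u - v^2, -5·u^2 - 2·u·v + 2·v]].
At the point, J = [[-3.500, 6.000], [2.750, -41.000]] (det J = 127.000).
Solving J·Δ = −F gives Δ = (-0.165, -0.096).
Then the next iterate is (u, v)₁ = (-3.165, 0.404).
Re-evaluating at (-3.165, 0.404): F = (-0.03948, 0.47945), so ‖F‖₂ = 0.481.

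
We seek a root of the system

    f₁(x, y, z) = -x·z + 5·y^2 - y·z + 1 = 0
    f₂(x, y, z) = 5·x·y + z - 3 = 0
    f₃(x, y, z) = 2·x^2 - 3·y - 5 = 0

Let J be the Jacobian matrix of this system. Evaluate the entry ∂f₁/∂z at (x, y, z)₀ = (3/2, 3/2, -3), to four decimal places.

-3.0000

∂f₁/∂z = -x - y.
At (3/2, 3/2, -3) this is -3.0000.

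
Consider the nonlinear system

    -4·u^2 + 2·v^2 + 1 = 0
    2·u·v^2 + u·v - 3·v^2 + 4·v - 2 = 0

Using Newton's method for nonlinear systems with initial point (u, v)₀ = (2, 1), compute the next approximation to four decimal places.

At (2, 1): F = (-13.0000, 5.0000).
Jacobian J = [[-8·u, 4·v], [2·v^2 + v, 4·u·v + u - 6·v + 4]].
At the point, J = [[-16.0000, 4.0000], [3.0000, 8.0000]] (det J = -140.0000).
Solving J·Δ = −F gives Δ = (-0.8857, -0.2929).
Then the next iterate is (u, v)₁ = (1.1143, 0.7071).

(1.1143, 0.7071)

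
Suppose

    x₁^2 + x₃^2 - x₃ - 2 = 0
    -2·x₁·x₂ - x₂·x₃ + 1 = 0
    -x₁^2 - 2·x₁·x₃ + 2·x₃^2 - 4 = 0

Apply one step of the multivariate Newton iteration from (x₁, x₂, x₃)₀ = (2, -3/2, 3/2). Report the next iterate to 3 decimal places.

(0.886, -0.193, 2.352)

At (2, -3/2, 3/2): F = (2.750, 9.250, -9.500).
Jacobian J = [[2·x₁, 0, 2·x₃ - 1], [-2·x₂, -2·x₁ - x₃, -x₂], [-2·x₁ - 2·x₃, 0, -2·x₁ + 4·x₃]].
At the point, J = [[4.000, 0.000, 2.000], [3.000, -5.500, 1.500], [-7.000, 0.000, 2.000]] (det J = -121.000).
Solving J·Δ = −F gives Δ = (-1.114, 1.307, 0.852).
Then the next iterate is (x₁, x₂, x₃)₁ = (0.886, -0.193, 2.352).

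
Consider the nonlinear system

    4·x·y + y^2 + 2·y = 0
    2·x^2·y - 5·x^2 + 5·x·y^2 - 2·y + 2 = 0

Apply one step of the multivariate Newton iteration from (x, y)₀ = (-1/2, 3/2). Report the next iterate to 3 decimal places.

(-0.488, 0.726)

At (-1/2, 3/2): F = (2.250, -7.125).
Jacobian J = [[4·y, 4·x + 2·y + 2], [4·x·y - 10·x + 5·y^2, 2·x^2 + 10·x·y - 2]].
At the point, J = [[6.000, 3.000], [13.250, -9.000]] (det J = -93.750).
Solving J·Δ = −F gives Δ = (0.012, -0.774).
Then the next iterate is (x, y)₁ = (-0.488, 0.726).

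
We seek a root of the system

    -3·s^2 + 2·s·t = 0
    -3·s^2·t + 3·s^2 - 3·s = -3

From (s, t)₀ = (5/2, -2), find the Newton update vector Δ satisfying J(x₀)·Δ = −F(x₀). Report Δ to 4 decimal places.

(-1.9167, -1.5333)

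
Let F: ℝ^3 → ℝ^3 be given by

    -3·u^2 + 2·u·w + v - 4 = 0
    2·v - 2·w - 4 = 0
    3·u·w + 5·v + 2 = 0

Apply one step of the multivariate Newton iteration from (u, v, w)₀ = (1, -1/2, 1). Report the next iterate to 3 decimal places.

(-0.854, 1.195, -0.805)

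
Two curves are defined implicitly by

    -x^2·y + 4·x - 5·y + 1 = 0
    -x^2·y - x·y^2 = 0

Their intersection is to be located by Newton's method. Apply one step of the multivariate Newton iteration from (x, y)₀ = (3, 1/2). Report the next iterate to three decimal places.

At (3, 1/2): F = (6.000, -5.250).
Jacobian J = [[-2·x·y + 4, -x^2 - 5], [-2·x·y - y^2, -x^2 - 2·x·y]].
At the point, J = [[1.000, -14.000], [-3.250, -12.000]] (det J = -57.500).
Solving J·Δ = −F gives Δ = (-2.530, 0.248).
Then the next iterate is (x, y)₁ = (0.470, 0.748).

(0.470, 0.748)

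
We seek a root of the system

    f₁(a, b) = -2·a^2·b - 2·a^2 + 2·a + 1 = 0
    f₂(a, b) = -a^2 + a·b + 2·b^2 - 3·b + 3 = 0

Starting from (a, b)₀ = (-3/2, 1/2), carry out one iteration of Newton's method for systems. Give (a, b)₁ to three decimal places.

(-0.021, 2.170)

At (-3/2, 1/2): F = (-8.750, -1.000).
Jacobian J = [[-4·a·b - 4·a + 2, -2·a^2], [-2·a + b, a + 4·b - 3]].
At the point, J = [[11.000, -4.500], [3.500, -2.500]] (det J = -11.750).
Solving J·Δ = −F gives Δ = (1.479, 1.670).
Then the next iterate is (a, b)₁ = (-0.021, 2.170).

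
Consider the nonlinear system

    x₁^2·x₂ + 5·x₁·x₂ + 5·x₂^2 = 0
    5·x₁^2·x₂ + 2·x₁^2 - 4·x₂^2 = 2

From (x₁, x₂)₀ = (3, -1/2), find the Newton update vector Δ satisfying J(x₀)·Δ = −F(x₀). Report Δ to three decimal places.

At (3, -1/2): F = (-10.750, -7.500).
Jacobian J = [[2·x₁·x₂ + 5·x₂, x₁^2 + 5·x₁ + 10·x₂], [10·x₁·x₂ + 4·x₁, 5·x₁^2 - 8·x₂]].
At the point, J = [[-5.500, 19.000], [-3.000, 49.000]] (det J = -212.500).
Solving J·Δ = −F gives Δ = (-1.808, 0.042).

(-1.808, 0.042)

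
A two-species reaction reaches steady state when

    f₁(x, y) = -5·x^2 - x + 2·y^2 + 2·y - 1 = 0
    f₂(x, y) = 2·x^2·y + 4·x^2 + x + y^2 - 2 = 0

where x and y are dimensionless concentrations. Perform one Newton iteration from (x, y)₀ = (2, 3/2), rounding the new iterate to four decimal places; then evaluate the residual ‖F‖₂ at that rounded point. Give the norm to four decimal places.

At (2, 3/2): F = (-15.5000, 30.2500).
Jacobian J = [[-10·x - 1, 4·y + 2], [4·x·y + 8·x + 1, 2·x^2 + 2·y]].
At the point, J = [[-21.0000, 8.0000], [29.0000, 11.0000]] (det J = -463.0000).
Solving J·Δ = −F gives Δ = (-0.8909, -0.4012).
Then the next iterate is (x, y)₁ = (1.1091, 1.0988).
Re-evaluating at (1.1091, 1.0988): F = (-3.647291, 7.940147), so ‖F‖₂ = 8.7378.

8.7378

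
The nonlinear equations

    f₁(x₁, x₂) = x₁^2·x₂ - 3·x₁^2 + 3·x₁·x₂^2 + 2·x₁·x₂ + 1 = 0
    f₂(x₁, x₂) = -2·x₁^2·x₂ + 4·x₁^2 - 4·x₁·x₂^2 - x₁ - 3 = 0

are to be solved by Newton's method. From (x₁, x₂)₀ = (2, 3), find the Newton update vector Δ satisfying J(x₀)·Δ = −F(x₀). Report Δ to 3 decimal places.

(0.091, -1.591)

At (2, 3): F = (67.000, -85.000).
Jacobian J = [[2·x₁·x₂ - 6·x₁ + 3·x₂^2 + 2·x₂, x₁^2 + 6·x₁·x₂ + 2·x₁], [-4·x₁·x₂ + 8·x₁ - 4·x₂^2 - 1, -2·x₁^2 - 8·x₁·x₂]].
At the point, J = [[33.000, 44.000], [-45.000, -56.000]] (det J = 132.000).
Solving J·Δ = −F gives Δ = (0.091, -1.591).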